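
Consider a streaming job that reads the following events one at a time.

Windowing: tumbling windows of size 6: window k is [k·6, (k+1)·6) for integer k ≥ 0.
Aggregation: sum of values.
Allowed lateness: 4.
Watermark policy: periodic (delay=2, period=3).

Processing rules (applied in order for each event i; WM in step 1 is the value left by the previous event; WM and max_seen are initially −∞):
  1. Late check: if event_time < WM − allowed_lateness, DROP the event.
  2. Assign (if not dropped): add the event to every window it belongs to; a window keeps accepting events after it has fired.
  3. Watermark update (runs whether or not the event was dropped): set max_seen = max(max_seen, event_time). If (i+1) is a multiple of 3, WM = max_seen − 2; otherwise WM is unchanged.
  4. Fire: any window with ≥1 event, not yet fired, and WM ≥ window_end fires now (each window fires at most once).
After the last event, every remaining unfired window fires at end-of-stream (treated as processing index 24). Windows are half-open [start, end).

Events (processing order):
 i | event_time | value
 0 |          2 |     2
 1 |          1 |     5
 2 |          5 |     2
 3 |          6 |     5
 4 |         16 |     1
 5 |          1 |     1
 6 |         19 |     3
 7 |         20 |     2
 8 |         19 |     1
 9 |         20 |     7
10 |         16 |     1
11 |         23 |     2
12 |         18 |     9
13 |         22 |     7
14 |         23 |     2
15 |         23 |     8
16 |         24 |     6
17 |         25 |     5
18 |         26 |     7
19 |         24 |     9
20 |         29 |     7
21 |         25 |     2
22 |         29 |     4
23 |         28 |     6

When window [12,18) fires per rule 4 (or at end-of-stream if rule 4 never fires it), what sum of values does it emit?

i=0 t=2 v=2: → [0,6); WM=−∞
i=1 t=1 v=5: → [0,6); WM=−∞
i=2 t=5 v=2: → [0,6); WM=3
i=3 t=6 v=5: → [6,12); WM=3
i=4 t=16 v=1: → [12,18); WM=3
i=5 t=1 v=1: → [0,6); WM=14; [0,6) fires=10 [6,12) fires=5
i=6 t=19 v=3: → [18,24); WM=14
i=7 t=20 v=2: → [18,24); WM=14
i=8 t=19 v=1: → [18,24); WM=18; [12,18) fires=1
i=9 t=20 v=7: → [18,24); WM=18
i=10 t=16 v=1: → [12,18); WM=18
i=11 t=23 v=2: → [18,24); WM=21
i=12 t=18 v=9: → [18,24); WM=21
i=13 t=22 v=7: → [18,24); WM=21
i=14 t=23 v=2: → [18,24); WM=21
i=15 t=23 v=8: → [18,24); WM=21
i=16 t=24 v=6: → [24,30); WM=21
i=17 t=25 v=5: → [24,30); WM=23
i=18 t=26 v=7: → [24,30); WM=23
i=19 t=24 v=9: → [24,30); WM=23
i=20 t=29 v=7: → [24,30); WM=27; [18,24) fires=41
i=21 t=25 v=2: → [24,30); WM=27
i=22 t=29 v=4: → [24,30); WM=27
i=23 t=28 v=6: → [24,30); WM=27

1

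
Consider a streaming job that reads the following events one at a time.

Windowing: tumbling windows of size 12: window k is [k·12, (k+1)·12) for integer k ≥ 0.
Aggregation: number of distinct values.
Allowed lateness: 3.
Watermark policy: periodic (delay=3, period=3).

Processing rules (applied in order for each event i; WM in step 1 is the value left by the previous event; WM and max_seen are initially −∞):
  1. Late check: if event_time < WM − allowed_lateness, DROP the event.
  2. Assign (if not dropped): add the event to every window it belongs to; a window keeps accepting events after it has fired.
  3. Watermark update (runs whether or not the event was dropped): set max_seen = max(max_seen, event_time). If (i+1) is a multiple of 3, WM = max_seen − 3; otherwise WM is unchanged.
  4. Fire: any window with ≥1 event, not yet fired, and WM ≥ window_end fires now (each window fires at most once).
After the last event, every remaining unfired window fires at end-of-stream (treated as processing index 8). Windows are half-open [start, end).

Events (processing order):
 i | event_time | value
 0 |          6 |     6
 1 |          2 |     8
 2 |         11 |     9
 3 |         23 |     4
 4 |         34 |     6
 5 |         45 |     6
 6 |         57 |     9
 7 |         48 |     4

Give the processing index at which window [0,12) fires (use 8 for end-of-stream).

5

i=0 t=6 v=6: → [0,12); WM=−∞
i=1 t=2 v=8: → [0,12); WM=−∞
i=2 t=11 v=9: → [0,12); WM=8
i=3 t=23 v=4: → [12,24); WM=8
i=4 t=34 v=6: → [24,36); WM=8
i=5 t=45 v=6: → [36,48); WM=42; [0,12) fires=3 [12,24) fires=1 [24,36) fires=1
i=6 t=57 v=9: → [48,60); WM=42
i=7 t=48 v=4: → [48,60); WM=42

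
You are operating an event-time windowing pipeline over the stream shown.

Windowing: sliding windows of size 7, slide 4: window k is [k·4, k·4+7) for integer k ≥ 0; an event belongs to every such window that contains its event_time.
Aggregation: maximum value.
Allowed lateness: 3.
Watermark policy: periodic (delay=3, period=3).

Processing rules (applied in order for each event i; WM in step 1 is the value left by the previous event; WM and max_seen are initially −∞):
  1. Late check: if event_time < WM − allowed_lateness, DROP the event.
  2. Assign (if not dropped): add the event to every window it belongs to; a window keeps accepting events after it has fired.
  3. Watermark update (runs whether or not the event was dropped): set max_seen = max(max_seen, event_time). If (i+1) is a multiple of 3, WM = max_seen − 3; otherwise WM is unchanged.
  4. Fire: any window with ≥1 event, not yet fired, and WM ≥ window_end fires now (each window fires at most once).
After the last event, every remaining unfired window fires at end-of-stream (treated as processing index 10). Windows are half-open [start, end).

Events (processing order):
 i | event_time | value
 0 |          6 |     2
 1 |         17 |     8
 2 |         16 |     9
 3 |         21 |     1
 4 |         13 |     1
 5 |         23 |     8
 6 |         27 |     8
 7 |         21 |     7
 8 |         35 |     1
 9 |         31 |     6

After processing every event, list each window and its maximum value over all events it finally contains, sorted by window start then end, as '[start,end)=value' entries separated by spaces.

i=0 t=6 v=2: → [4,11),[0,7); WM=−∞
i=1 t=17 v=8: → [16,23),[12,19); WM=−∞
i=2 t=16 v=9: → [16,23),[12,19); WM=14; [0,7) fires=2 [4,11) fires=2
i=3 t=21 v=1: → [20,27),[16,23); WM=14
i=4 t=13 v=1: → [12,19),[8,15); WM=14
i=5 t=23 v=8: → [20,27); WM=20; [8,15) fires=1 [12,19) fires=9
i=6 t=27 v=8: → [24,31); WM=20
i=7 t=21 v=7: → [20,27),[16,23); WM=20
i=8 t=35 v=1: → [32,39); WM=32; [16,23) fires=9 [20,27) fires=8 [24,31) fires=8
i=9 t=31 v=6: → [28,35); WM=32

[0,7)=2 [4,11)=2 [8,15)=1 [12,19)=9 [16,23)=9 [20,27)=8 [24,31)=8 [28,35)=6 [32,39)=1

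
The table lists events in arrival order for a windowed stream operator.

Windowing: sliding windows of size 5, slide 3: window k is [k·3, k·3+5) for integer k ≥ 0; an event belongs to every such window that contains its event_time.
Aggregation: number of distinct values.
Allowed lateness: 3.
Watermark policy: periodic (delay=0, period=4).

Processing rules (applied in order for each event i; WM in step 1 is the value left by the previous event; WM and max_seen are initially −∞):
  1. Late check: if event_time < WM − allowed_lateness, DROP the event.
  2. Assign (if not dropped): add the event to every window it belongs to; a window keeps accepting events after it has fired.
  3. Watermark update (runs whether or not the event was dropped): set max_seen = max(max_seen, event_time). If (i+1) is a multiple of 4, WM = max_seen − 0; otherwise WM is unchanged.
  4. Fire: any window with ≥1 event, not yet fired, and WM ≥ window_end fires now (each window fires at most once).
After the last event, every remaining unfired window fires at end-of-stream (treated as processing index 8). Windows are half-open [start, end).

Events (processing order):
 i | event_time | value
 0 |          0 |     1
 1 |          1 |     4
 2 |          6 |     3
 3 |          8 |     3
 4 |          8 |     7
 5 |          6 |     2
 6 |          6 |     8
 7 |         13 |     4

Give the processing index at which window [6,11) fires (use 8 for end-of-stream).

i=0 t=0 v=1: → [0,5); WM=−∞
i=1 t=1 v=4: → [0,5); WM=−∞
i=2 t=6 v=3: → [6,11),[3,8); WM=−∞
i=3 t=8 v=3: → [6,11); WM=8; [0,5) fires=2 [3,8) fires=1
i=4 t=8 v=7: → [6,11); WM=8
i=5 t=6 v=2: → [6,11),[3,8); WM=8
i=6 t=6 v=8: → [6,11),[3,8); WM=8
i=7 t=13 v=4: → [12,17),[9,14); WM=13; [6,11) fires=4

7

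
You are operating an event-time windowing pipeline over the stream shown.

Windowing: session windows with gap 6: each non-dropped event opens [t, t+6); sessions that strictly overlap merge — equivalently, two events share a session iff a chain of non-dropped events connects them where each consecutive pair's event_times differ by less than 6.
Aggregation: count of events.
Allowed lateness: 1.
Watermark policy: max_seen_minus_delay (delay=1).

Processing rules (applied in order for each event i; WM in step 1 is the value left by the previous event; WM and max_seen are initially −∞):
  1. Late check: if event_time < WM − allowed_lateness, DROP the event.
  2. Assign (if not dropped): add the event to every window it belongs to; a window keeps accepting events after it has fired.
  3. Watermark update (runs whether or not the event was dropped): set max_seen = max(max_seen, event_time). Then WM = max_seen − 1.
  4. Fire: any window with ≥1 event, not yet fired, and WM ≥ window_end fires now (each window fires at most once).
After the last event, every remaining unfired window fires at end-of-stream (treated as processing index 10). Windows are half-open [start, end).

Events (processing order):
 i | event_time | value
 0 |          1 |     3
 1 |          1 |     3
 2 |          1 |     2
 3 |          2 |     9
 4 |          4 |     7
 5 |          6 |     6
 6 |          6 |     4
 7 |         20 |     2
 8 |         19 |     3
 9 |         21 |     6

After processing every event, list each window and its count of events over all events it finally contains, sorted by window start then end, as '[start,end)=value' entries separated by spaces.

i=0 t=1 v=3: → [1,7); WM=0
i=1 t=1 v=3: → [1,7); WM=0
i=2 t=1 v=2: → [1,7); WM=0
i=3 t=2 v=9: → [1,8); WM=1
i=4 t=4 v=7: → [1,10); WM=3
i=5 t=6 v=6: → [1,12); WM=5
i=6 t=6 v=4: → [1,12); WM=5
i=7 t=20 v=2: → [20,26); WM=19
i=8 t=19 v=3: → [19,26); WM=19
i=9 t=21 v=6: → [19,27); WM=20

[1,12)=7 [19,27)=3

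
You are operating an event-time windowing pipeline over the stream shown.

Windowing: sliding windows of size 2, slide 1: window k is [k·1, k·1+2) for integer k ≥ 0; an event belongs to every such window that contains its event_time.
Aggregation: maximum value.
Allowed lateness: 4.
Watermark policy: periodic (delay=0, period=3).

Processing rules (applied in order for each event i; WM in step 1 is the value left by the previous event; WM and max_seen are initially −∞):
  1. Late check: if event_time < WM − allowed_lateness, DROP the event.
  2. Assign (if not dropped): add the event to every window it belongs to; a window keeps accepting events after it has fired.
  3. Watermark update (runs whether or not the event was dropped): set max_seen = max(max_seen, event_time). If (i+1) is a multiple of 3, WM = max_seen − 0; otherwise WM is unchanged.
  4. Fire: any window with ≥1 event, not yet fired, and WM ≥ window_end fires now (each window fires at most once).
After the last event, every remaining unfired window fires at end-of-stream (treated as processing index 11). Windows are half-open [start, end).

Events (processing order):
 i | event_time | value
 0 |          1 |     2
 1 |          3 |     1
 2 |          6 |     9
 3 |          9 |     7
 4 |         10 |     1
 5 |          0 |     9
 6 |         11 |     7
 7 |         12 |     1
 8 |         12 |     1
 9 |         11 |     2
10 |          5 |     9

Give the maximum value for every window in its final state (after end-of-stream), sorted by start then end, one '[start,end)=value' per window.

i=0 t=1 v=2: → [1,3),[0,2); WM=−∞
i=1 t=3 v=1: → [3,5),[2,4); WM=−∞
i=2 t=6 v=9: → [6,8),[5,7); WM=6; [0,2) fires=2 [1,3) fires=2 [2,4) fires=1 [3,5) fires=1
i=3 t=9 v=7: → [9,11),[8,10); WM=6
i=4 t=10 v=1: → [10,12),[9,11); WM=6
i=5 t=0 v=9: DROP (t<6-4); WM=10; [5,7) fires=9 [6,8) fires=9 [8,10) fires=7
i=6 t=11 v=7: → [11,13),[10,12); WM=10
i=7 t=12 v=1: → [12,14),[11,13); WM=10
i=8 t=12 v=1: → [12,14),[11,13); WM=12; [9,11) fires=7 [10,12) fires=7
i=9 t=11 v=2: → [11,13),[10,12); WM=12
i=10 t=5 v=9: DROP (t<12-4); WM=12

[0,2)=2 [1,3)=2 [2,4)=1 [3,5)=1 [5,7)=9 [6,8)=9 [8,10)=7 [9,11)=7 [10,12)=7 [11,13)=7 [12,14)=1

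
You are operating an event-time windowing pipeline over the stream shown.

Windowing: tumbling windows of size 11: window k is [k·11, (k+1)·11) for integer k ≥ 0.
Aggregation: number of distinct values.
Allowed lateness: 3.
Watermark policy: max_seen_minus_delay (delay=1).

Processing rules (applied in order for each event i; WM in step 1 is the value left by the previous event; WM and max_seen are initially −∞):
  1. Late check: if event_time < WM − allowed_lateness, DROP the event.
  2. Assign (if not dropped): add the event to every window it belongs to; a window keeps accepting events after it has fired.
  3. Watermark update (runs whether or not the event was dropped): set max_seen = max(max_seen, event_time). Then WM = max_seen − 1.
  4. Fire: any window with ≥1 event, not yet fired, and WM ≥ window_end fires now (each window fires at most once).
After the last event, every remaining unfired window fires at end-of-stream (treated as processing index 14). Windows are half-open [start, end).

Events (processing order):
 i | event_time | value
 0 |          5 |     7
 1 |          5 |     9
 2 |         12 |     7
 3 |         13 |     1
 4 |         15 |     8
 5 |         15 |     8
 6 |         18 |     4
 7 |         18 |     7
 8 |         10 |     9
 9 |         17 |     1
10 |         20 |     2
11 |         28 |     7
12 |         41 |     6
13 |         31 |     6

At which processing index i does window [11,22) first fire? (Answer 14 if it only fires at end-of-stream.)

11

i=0 t=5 v=7: → [0,11); WM=4
i=1 t=5 v=9: → [0,11); WM=4
i=2 t=12 v=7: → [11,22); WM=11; [0,11) fires=2
i=3 t=13 v=1: → [11,22); WM=12
i=4 t=15 v=8: → [11,22); WM=14
i=5 t=15 v=8: → [11,22); WM=14
i=6 t=18 v=4: → [11,22); WM=17
i=7 t=18 v=7: → [11,22); WM=17
i=8 t=10 v=9: DROP (t<17-3); WM=17
i=9 t=17 v=1: → [11,22); WM=17
i=10 t=20 v=2: → [11,22); WM=19
i=11 t=28 v=7: → [22,33); WM=27; [11,22) fires=5
i=12 t=41 v=6: → [33,44); WM=40; [22,33) fires=1
i=13 t=31 v=6: DROP (t<40-3); WM=40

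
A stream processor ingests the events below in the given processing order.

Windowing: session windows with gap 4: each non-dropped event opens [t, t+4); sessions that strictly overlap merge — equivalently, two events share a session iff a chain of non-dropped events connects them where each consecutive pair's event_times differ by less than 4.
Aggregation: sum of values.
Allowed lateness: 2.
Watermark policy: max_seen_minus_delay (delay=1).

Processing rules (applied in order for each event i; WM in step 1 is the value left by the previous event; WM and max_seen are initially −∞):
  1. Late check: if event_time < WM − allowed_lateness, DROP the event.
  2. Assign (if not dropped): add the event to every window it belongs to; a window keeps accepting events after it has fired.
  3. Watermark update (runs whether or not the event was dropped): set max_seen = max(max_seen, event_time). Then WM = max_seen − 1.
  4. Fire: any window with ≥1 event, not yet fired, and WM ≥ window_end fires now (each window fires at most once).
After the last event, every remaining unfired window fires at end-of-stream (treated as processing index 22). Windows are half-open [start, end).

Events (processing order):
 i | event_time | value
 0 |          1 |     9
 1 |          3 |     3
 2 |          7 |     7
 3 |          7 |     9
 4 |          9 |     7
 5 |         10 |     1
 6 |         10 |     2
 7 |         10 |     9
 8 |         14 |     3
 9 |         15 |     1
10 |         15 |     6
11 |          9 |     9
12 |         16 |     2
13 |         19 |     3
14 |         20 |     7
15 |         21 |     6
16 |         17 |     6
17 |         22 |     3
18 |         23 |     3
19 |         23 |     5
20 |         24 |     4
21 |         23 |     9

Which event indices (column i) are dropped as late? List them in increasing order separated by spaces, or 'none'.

i=0 t=1 v=9: → [1,5); WM=0
i=1 t=3 v=3: → [1,7); WM=2
i=2 t=7 v=7: → [7,11); WM=6
i=3 t=7 v=9: → [7,11); WM=6
i=4 t=9 v=7: → [7,13); WM=8
i=5 t=10 v=1: → [7,14); WM=9
i=6 t=10 v=2: → [7,14); WM=9
i=7 t=10 v=9: → [7,14); WM=9
i=8 t=14 v=3: → [14,18); WM=13
i=9 t=15 v=1: → [14,19); WM=14
i=10 t=15 v=6: → [14,19); WM=14
i=11 t=9 v=9: DROP (t<14-2); WM=14
i=12 t=16 v=2: → [14,20); WM=15
i=13 t=19 v=3: → [14,23); WM=18
i=14 t=20 v=7: → [14,24); WM=19
i=15 t=21 v=6: → [14,25); WM=20
i=16 t=17 v=6: DROP (t<20-2); WM=20
i=17 t=22 v=3: → [14,26); WM=21
i=18 t=23 v=3: → [14,27); WM=22
i=19 t=23 v=5: → [14,27); WM=22
i=20 t=24 v=4: → [14,28); WM=23
i=21 t=23 v=9: → [14,28); WM=23

11 16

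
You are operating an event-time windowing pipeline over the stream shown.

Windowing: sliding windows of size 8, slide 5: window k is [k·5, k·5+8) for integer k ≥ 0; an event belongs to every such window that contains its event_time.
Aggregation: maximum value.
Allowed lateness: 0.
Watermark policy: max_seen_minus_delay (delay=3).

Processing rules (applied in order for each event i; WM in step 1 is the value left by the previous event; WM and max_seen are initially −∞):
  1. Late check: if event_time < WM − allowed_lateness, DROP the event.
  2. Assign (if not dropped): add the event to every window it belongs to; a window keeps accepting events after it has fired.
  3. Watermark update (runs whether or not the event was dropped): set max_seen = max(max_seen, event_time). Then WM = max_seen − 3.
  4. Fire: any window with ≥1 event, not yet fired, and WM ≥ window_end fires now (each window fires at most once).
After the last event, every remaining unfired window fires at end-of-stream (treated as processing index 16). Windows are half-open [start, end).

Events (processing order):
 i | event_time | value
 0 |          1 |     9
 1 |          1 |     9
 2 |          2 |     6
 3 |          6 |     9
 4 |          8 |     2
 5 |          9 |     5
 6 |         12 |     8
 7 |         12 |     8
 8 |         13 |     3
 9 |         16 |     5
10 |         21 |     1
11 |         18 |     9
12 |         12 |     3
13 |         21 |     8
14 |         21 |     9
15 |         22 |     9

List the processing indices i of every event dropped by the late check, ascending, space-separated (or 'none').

i=0 t=1 v=9: → [0,8); WM=-2
i=1 t=1 v=9: → [0,8); WM=-2
i=2 t=2 v=6: → [0,8); WM=-1
i=3 t=6 v=9: → [5,13),[0,8); WM=3
i=4 t=8 v=2: → [5,13); WM=5
i=5 t=9 v=5: → [5,13); WM=6
i=6 t=12 v=8: → [10,18),[5,13); WM=9; [0,8) fires=9
i=7 t=12 v=8: → [10,18),[5,13); WM=9
i=8 t=13 v=3: → [10,18); WM=10
i=9 t=16 v=5: → [15,23),[10,18); WM=13; [5,13) fires=9
i=10 t=21 v=1: → [20,28),[15,23); WM=18; [10,18) fires=8
i=11 t=18 v=9: → [15,23); WM=18
i=12 t=12 v=3: DROP (t<18-0); WM=18
i=13 t=21 v=8: → [20,28),[15,23); WM=18
i=14 t=21 v=9: → [20,28),[15,23); WM=18
i=15 t=22 v=9: → [20,28),[15,23); WM=19

12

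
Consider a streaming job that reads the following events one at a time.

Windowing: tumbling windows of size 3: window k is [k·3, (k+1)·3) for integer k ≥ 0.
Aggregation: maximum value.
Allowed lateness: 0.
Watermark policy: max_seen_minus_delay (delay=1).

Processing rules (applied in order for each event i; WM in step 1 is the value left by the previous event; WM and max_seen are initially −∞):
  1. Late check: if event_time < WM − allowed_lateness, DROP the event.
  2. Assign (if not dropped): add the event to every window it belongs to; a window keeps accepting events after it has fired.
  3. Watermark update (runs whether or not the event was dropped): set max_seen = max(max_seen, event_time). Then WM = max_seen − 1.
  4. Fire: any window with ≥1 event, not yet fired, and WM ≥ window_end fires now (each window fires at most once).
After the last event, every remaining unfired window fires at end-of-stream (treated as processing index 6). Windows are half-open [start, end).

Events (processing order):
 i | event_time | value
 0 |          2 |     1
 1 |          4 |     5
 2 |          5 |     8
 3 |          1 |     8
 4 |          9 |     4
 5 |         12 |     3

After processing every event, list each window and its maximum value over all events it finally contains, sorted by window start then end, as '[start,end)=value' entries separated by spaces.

i=0 t=2 v=1: → [0,3); WM=1
i=1 t=4 v=5: → [3,6); WM=3; [0,3) fires=1
i=2 t=5 v=8: → [3,6); WM=4
i=3 t=1 v=8: DROP (t<4-0); WM=4
i=4 t=9 v=4: → [9,12); WM=8; [3,6) fires=8
i=5 t=12 v=3: → [12,15); WM=11

[0,3)=1 [3,6)=8 [9,12)=4 [12,15)=3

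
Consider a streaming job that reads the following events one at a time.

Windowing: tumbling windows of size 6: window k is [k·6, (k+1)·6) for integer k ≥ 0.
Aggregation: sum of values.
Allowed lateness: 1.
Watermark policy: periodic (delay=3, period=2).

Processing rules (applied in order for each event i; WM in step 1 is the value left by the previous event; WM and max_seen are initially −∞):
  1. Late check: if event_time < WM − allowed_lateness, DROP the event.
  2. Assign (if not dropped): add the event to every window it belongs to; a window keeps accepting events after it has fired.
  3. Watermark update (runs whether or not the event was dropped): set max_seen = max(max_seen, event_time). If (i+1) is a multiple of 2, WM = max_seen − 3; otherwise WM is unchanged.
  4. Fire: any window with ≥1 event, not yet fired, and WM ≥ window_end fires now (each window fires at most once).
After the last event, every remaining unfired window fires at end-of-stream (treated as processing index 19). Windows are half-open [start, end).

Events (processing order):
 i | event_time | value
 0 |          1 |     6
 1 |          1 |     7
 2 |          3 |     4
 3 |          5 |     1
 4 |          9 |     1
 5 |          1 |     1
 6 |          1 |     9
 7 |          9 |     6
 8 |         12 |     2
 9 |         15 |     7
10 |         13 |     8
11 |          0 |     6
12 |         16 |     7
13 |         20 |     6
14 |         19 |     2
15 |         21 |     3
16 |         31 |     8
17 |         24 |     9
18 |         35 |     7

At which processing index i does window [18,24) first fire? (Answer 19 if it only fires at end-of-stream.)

17

i=0 t=1 v=6: → [0,6); WM=−∞
i=1 t=1 v=7: → [0,6); WM=-2
i=2 t=3 v=4: → [0,6); WM=-2
i=3 t=5 v=1: → [0,6); WM=2
i=4 t=9 v=1: → [6,12); WM=2
i=5 t=1 v=1: → [0,6); WM=6; [0,6) fires=19
i=6 t=1 v=9: DROP (t<6-1); WM=6
i=7 t=9 v=6: → [6,12); WM=6
i=8 t=12 v=2: → [12,18); WM=6
i=9 t=15 v=7: → [12,18); WM=12; [6,12) fires=7
i=10 t=13 v=8: → [12,18); WM=12
i=11 t=0 v=6: DROP (t<12-1); WM=12
i=12 t=16 v=7: → [12,18); WM=12
i=13 t=20 v=6: → [18,24); WM=17
i=14 t=19 v=2: → [18,24); WM=17
i=15 t=21 v=3: → [18,24); WM=18; [12,18) fires=24
i=16 t=31 v=8: → [30,36); WM=18
i=17 t=24 v=9: → [24,30); WM=28; [18,24) fires=11
i=18 t=35 v=7: → [30,36); WM=28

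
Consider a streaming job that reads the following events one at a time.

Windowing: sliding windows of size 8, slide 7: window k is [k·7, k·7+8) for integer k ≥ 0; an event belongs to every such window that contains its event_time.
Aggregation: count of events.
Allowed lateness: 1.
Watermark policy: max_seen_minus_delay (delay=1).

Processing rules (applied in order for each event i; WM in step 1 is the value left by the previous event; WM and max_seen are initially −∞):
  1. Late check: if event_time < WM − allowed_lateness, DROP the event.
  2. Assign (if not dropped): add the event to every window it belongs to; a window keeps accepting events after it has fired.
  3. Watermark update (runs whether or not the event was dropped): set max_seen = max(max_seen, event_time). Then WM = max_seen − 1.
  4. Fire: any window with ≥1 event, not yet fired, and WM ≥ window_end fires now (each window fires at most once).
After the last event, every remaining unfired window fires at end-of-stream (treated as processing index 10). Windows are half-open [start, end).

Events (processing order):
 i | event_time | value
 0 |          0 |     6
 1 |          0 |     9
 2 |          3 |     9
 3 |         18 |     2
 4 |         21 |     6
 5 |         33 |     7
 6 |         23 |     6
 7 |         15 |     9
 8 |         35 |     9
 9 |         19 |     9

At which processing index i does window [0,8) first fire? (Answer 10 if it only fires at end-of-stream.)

3

i=0 t=0 v=6: → [0,8); WM=-1
i=1 t=0 v=9: → [0,8); WM=-1
i=2 t=3 v=9: → [0,8); WM=2
i=3 t=18 v=2: → [14,22); WM=17; [0,8) fires=3
i=4 t=21 v=6: → [21,29),[14,22); WM=20
i=5 t=33 v=7: → [28,36); WM=32; [14,22) fires=2 [21,29) fires=1
i=6 t=23 v=6: DROP (t<32-1); WM=32
i=7 t=15 v=9: DROP (t<32-1); WM=32
i=8 t=35 v=9: → [35,43),[28,36); WM=34
i=9 t=19 v=9: DROP (t<34-1); WM=34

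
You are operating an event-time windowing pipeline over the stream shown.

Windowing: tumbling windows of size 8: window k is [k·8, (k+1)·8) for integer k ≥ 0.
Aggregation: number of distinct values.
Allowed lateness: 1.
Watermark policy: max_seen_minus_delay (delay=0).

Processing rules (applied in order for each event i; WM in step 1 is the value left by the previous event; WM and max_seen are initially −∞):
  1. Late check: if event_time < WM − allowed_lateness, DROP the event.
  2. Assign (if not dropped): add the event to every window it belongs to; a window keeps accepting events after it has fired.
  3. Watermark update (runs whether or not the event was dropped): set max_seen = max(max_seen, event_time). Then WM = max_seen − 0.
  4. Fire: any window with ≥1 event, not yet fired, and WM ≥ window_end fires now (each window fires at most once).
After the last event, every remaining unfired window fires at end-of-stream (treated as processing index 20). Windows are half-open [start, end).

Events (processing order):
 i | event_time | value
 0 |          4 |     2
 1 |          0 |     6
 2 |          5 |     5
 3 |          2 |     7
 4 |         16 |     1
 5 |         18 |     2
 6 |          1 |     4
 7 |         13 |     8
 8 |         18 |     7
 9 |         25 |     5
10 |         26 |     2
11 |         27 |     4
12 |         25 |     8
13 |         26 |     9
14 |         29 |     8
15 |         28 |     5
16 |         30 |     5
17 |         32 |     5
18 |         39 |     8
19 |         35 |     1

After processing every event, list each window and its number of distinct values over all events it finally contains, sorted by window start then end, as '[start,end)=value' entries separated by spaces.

[0,8)=2 [16,24)=3 [24,32)=5 [32,40)=2

i=0 t=4 v=2: → [0,8); WM=4
i=1 t=0 v=6: DROP (t<4-1); WM=4
i=2 t=5 v=5: → [0,8); WM=5
i=3 t=2 v=7: DROP (t<5-1); WM=5
i=4 t=16 v=1: → [16,24); WM=16; [0,8) fires=2
i=5 t=18 v=2: → [16,24); WM=18
i=6 t=1 v=4: DROP (t<18-1); WM=18
i=7 t=13 v=8: DROP (t<18-1); WM=18
i=8 t=18 v=7: → [16,24); WM=18
i=9 t=25 v=5: → [24,32); WM=25; [16,24) fires=3
i=10 t=26 v=2: → [24,32); WM=26
i=11 t=27 v=4: → [24,32); WM=27
i=12 t=25 v=8: DROP (t<27-1); WM=27
i=13 t=26 v=9: → [24,32); WM=27
i=14 t=29 v=8: → [24,32); WM=29
i=15 t=28 v=5: → [24,32); WM=29
i=16 t=30 v=5: → [24,32); WM=30
i=17 t=32 v=5: → [32,40); WM=32; [24,32) fires=5
i=18 t=39 v=8: → [32,40); WM=39
i=19 t=35 v=1: DROP (t<39-1); WM=39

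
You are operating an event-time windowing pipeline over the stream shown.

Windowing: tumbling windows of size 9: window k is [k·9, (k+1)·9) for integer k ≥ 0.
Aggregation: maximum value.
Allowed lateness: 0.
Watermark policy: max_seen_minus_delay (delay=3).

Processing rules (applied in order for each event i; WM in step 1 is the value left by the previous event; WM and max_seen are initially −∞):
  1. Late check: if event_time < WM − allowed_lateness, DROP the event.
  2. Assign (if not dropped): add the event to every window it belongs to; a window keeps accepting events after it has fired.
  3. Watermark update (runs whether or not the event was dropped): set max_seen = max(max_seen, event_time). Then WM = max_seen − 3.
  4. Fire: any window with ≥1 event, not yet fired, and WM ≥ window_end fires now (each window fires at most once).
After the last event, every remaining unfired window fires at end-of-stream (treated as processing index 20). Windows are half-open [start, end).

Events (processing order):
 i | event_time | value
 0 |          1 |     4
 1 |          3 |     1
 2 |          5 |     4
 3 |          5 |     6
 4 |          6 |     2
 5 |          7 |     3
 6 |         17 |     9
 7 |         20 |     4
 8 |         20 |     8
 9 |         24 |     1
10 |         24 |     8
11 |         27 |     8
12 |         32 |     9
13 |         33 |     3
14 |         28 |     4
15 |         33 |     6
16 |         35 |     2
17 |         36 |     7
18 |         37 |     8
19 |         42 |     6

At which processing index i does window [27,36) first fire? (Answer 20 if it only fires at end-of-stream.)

19

i=0 t=1 v=4: → [0,9); WM=-2
i=1 t=3 v=1: → [0,9); WM=0
i=2 t=5 v=4: → [0,9); WM=2
i=3 t=5 v=6: → [0,9); WM=2
i=4 t=6 v=2: → [0,9); WM=3
i=5 t=7 v=3: → [0,9); WM=4
i=6 t=17 v=9: → [9,18); WM=14; [0,9) fires=6
i=7 t=20 v=4: → [18,27); WM=17
i=8 t=20 v=8: → [18,27); WM=17
i=9 t=24 v=1: → [18,27); WM=21; [9,18) fires=9
i=10 t=24 v=8: → [18,27); WM=21
i=11 t=27 v=8: → [27,36); WM=24
i=12 t=32 v=9: → [27,36); WM=29; [18,27) fires=8
i=13 t=33 v=3: → [27,36); WM=30
i=14 t=28 v=4: DROP (t<30-0); WM=30
i=15 t=33 v=6: → [27,36); WM=30
i=16 t=35 v=2: → [27,36); WM=32
i=17 t=36 v=7: → [36,45); WM=33
i=18 t=37 v=8: → [36,45); WM=34
i=19 t=42 v=6: → [36,45); WM=39; [27,36) fires=9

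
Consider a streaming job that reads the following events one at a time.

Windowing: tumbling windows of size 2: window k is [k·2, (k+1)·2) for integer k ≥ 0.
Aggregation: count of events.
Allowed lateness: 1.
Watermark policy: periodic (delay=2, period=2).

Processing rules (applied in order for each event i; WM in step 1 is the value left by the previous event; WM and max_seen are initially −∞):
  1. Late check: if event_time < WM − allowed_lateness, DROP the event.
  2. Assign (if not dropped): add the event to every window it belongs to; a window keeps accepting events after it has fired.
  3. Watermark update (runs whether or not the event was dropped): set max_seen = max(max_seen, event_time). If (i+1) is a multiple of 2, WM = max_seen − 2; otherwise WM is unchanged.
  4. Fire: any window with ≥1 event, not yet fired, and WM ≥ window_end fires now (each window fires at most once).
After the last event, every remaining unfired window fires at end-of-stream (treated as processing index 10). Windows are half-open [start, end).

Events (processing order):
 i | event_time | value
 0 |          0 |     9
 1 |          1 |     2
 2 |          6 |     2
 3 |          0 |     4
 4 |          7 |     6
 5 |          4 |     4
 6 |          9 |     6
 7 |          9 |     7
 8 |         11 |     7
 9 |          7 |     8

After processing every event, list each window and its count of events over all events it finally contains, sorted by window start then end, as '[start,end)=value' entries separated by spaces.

[0,2)=3 [4,6)=1 [6,8)=3 [8,10)=2 [10,12)=1

i=0 t=0 v=9: → [0,2); WM=−∞
i=1 t=1 v=2: → [0,2); WM=-1
i=2 t=6 v=2: → [6,8); WM=-1
i=3 t=0 v=4: → [0,2); WM=4; [0,2) fires=3
i=4 t=7 v=6: → [6,8); WM=4
i=5 t=4 v=4: → [4,6); WM=5
i=6 t=9 v=6: → [8,10); WM=5
i=7 t=9 v=7: → [8,10); WM=7; [4,6) fires=1
i=8 t=11 v=7: → [10,12); WM=7
i=9 t=7 v=8: → [6,8); WM=9; [6,8) fires=3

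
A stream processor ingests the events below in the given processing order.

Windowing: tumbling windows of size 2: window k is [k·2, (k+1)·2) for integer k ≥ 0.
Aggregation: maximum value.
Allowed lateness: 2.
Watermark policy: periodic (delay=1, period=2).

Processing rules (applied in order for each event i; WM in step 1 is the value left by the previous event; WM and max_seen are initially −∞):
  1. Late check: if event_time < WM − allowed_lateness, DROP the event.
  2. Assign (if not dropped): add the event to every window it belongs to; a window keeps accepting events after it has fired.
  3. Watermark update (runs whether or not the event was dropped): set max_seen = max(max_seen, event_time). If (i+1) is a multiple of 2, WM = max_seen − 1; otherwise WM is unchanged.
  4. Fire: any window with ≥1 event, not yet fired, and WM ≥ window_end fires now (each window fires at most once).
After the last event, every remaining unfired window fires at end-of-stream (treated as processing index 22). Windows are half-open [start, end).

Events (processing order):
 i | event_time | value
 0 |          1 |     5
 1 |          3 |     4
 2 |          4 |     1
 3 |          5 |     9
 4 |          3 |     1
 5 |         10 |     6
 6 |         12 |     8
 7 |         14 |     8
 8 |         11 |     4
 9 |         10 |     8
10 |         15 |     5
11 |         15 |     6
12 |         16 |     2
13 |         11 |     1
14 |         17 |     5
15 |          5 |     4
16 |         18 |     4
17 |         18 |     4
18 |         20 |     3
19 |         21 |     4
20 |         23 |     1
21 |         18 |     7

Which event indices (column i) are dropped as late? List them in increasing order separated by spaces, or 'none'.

9 13 15

i=0 t=1 v=5: → [0,2); WM=−∞
i=1 t=3 v=4: → [2,4); WM=2; [0,2) fires=5
i=2 t=4 v=1: → [4,6); WM=2
i=3 t=5 v=9: → [4,6); WM=4; [2,4) fires=4
i=4 t=3 v=1: → [2,4); WM=4
i=5 t=10 v=6: → [10,12); WM=9; [4,6) fires=9
i=6 t=12 v=8: → [12,14); WM=9
i=7 t=14 v=8: → [14,16); WM=13; [10,12) fires=6
i=8 t=11 v=4: → [10,12); WM=13
i=9 t=10 v=8: DROP (t<13-2); WM=13
i=10 t=15 v=5: → [14,16); WM=13
i=11 t=15 v=6: → [14,16); WM=14; [12,14) fires=8
i=12 t=16 v=2: → [16,18); WM=14
i=13 t=11 v=1: DROP (t<14-2); WM=15
i=14 t=17 v=5: → [16,18); WM=15
i=15 t=5 v=4: DROP (t<15-2); WM=16; [14,16) fires=8
i=16 t=18 v=4: → [18,20); WM=16
i=17 t=18 v=4: → [18,20); WM=17
i=18 t=20 v=3: → [20,22); WM=17
i=19 t=21 v=4: → [20,22); WM=20; [16,18) fires=5 [18,20) fires=4
i=20 t=23 v=1: → [22,24); WM=20
i=21 t=18 v=7: → [18,20); WM=22; [20,22) fires=4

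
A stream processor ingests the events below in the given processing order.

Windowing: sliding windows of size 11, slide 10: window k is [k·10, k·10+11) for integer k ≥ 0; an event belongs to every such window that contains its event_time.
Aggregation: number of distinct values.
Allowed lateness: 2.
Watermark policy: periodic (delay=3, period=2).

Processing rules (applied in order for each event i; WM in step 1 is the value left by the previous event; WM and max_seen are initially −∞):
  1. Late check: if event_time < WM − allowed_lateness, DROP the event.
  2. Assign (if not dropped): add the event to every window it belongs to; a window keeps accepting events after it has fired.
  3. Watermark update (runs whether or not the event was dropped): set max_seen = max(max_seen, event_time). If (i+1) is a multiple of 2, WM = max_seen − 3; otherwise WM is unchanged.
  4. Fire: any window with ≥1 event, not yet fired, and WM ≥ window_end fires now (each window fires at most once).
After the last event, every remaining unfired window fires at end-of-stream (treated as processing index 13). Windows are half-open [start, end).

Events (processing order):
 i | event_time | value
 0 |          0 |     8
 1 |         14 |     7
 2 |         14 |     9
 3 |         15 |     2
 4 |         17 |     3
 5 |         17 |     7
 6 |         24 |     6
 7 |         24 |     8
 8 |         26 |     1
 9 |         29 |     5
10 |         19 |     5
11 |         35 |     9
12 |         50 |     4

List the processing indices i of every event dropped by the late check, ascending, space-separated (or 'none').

10

i=0 t=0 v=8: → [0,11); WM=−∞
i=1 t=14 v=7: → [10,21); WM=11; [0,11) fires=1
i=2 t=14 v=9: → [10,21); WM=11
i=3 t=15 v=2: → [10,21); WM=12
i=4 t=17 v=3: → [10,21); WM=12
i=5 t=17 v=7: → [10,21); WM=14
i=6 t=24 v=6: → [20,31); WM=14
i=7 t=24 v=8: → [20,31); WM=21; [10,21) fires=4
i=8 t=26 v=1: → [20,31); WM=21
i=9 t=29 v=5: → [20,31); WM=26
i=10 t=19 v=5: DROP (t<26-2); WM=26
i=11 t=35 v=9: → [30,41); WM=32; [20,31) fires=4
i=12 t=50 v=4: → [50,61),[40,51); WM=32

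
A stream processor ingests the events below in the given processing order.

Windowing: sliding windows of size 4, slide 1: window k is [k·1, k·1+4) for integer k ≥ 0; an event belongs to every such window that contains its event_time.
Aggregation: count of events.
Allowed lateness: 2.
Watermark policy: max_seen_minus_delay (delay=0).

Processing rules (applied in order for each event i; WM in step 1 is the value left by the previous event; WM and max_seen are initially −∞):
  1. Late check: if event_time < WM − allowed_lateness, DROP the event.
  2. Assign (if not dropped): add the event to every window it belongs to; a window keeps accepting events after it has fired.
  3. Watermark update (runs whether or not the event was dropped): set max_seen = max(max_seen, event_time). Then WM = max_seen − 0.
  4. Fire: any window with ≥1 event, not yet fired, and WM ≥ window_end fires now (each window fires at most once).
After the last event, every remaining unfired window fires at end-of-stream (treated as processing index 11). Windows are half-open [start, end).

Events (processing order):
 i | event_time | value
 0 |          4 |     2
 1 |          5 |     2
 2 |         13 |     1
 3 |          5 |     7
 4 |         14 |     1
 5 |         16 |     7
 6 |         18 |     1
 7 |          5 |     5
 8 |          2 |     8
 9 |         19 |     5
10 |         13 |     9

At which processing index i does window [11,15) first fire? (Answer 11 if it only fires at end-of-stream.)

i=0 t=4 v=2: → [4,8),[3,7),[2,6),[1,5); WM=4
i=1 t=5 v=2: → [5,9),[4,8),[3,7),[2,6); WM=5; [1,5) fires=1
i=2 t=13 v=1: → [13,17),[12,16),[11,15),[10,14); WM=13; [2,6) fires=2 [3,7) fires=2 [4,8) fires=2 [5,9) fires=1
i=3 t=5 v=7: DROP (t<13-2); WM=13
i=4 t=14 v=1: → [14,18),[13,17),[12,16),[11,15); WM=14; [10,14) fires=1
i=5 t=16 v=7: → [16,20),[15,19),[14,18),[13,17); WM=16; [11,15) fires=2 [12,16) fires=2
i=6 t=18 v=1: → [18,22),[17,21),[16,20),[15,19); WM=18; [13,17) fires=3 [14,18) fires=2
i=7 t=5 v=5: DROP (t<18-2); WM=18
i=8 t=2 v=8: DROP (t<18-2); WM=18
i=9 t=19 v=5: → [19,23),[18,22),[17,21),[16,20); WM=19; [15,19) fires=2
i=10 t=13 v=9: DROP (t<19-2); WM=19

5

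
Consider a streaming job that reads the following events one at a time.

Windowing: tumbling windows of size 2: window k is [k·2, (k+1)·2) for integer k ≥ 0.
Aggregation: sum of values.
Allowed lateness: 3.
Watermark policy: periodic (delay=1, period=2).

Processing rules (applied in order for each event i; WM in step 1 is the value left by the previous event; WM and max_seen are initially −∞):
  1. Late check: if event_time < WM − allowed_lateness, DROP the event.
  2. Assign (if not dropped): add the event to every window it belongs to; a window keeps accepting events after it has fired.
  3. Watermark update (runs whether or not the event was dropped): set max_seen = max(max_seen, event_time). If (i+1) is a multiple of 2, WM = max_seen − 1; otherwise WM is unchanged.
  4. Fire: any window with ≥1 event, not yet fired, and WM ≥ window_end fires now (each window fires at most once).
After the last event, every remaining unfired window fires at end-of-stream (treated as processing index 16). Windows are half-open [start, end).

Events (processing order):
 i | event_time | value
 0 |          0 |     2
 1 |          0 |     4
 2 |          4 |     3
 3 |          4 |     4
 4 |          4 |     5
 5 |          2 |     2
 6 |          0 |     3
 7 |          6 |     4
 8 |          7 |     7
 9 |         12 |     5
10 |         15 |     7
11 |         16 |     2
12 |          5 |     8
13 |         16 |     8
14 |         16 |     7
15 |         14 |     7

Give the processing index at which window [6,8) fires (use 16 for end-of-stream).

9

i=0 t=0 v=2: → [0,2); WM=−∞
i=1 t=0 v=4: → [0,2); WM=-1
i=2 t=4 v=3: → [4,6); WM=-1
i=3 t=4 v=4: → [4,6); WM=3; [0,2) fires=6
i=4 t=4 v=5: → [4,6); WM=3
i=5 t=2 v=2: → [2,4); WM=3
i=6 t=0 v=3: → [0,2); WM=3
i=7 t=6 v=4: → [6,8); WM=5; [2,4) fires=2
i=8 t=7 v=7: → [6,8); WM=5
i=9 t=12 v=5: → [12,14); WM=11; [4,6) fires=12 [6,8) fires=11
i=10 t=15 v=7: → [14,16); WM=11
i=11 t=16 v=2: → [16,18); WM=15; [12,14) fires=5
i=12 t=5 v=8: DROP (t<15-3); WM=15
i=13 t=16 v=8: → [16,18); WM=15
i=14 t=16 v=7: → [16,18); WM=15
i=15 t=14 v=7: → [14,16); WM=15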